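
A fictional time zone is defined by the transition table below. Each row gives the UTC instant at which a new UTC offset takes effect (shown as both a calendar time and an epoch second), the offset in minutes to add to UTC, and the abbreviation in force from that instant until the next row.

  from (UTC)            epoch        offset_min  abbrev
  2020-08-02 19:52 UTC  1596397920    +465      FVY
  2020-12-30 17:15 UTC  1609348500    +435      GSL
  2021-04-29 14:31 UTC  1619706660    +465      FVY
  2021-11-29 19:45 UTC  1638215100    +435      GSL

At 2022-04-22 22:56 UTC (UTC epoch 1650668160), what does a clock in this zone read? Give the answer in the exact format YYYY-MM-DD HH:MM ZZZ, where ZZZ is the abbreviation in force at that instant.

Query: 2022-04-22 22:56 UTC
Rule 4/4 (GSL, +07:15): 2021-11-29 19:45 UTC ≤ query < +∞
22·60 + 56 + 435 = 1811 min
1811 = 1·1440 + 371; 371 = 6·60 + 11 → 06:11, 2022-04-22 + 1 day = 2022-04-23
→ 2022-04-23 06:11 GSL

2022-04-23 06:11 GSL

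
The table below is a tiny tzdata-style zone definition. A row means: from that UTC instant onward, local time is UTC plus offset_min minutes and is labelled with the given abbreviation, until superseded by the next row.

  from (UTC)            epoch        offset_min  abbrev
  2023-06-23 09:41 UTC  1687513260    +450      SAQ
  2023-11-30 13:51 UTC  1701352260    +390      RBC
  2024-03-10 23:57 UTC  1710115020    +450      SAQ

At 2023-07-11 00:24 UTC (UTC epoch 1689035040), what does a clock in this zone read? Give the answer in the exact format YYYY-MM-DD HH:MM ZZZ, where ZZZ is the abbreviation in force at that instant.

Query: 2023-07-11 00:24 UTC
Rule 1/3 (SAQ, +07:30): 2023-06-23 09:41 UTC ≤ query < 2023-11-30 13:51 UTC
0·60 + 24 + 450 = 474 min
474 = 0·1440 + 474; 474 = 7·60 + 54 → 07:54, same day
→ 2023-07-11 07:54 SAQ

2023-07-11 07:54 SAQ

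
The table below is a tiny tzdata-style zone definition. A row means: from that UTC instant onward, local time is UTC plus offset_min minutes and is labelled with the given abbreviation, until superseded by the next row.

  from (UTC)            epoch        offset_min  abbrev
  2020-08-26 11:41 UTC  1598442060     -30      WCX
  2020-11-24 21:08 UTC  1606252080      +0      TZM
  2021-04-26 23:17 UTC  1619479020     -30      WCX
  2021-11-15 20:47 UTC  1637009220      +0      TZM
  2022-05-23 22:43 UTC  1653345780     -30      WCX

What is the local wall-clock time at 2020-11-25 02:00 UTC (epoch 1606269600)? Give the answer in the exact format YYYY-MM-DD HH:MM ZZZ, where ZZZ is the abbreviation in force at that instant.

2020-11-25 02:00 TZM

Query: 2020-11-25 02:00 UTC
Rule 2/5 (TZM, +00:00): 2020-11-24 21:08 UTC ≤ query < 2021-04-26 23:17 UTC
2·60 + 0 + 0 = 120 min
120 = 0·1440 + 120; 120 = 2·60 + 0 → 02:00, same day
→ 2020-11-25 02:00 TZM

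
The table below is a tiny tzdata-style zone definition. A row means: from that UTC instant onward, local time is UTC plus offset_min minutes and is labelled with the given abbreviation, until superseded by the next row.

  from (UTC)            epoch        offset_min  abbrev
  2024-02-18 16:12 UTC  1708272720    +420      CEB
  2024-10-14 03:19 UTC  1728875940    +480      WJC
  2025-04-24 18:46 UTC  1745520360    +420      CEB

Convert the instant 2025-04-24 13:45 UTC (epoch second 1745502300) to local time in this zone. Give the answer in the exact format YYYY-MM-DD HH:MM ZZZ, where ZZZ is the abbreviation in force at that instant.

Query: 2025-04-24 13:45 UTC
Rule 2/3 (WJC, +08:00): 2024-10-14 03:19 UTC ≤ query < 2025-04-24 18:46 UTC
13·60 + 45 + 480 = 1305 min
1305 = 0·1440 + 1305; 1305 = 21·60 + 45 → 21:45, same day
→ 2025-04-24 21:45 WJC

2025-04-24 21:45 WJC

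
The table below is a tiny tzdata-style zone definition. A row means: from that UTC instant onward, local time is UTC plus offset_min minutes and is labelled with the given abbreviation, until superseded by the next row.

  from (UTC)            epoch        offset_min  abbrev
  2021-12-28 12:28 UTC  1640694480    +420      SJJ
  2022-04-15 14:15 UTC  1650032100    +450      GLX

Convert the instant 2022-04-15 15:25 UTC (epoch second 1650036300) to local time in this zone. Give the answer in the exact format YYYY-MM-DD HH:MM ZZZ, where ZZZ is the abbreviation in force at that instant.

2022-04-15 22:55 GLX

Query: 2022-04-15 15:25 UTC
Rule 2/2 (GLX, +07:30): 2022-04-15 14:15 UTC ≤ query < +∞
15·60 + 25 + 450 = 1375 min
1375 = 0·1440 + 1375; 1375 = 22·60 + 55 → 22:55, same day
→ 2022-04-15 22:55 GLX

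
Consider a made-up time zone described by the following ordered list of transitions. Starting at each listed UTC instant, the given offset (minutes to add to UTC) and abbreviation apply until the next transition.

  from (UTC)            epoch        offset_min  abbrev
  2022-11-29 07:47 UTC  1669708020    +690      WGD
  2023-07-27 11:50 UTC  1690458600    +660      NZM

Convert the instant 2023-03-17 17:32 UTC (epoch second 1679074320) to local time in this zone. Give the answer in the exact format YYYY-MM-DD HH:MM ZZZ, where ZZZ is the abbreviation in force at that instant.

2023-03-18 05:02 WGD

Query: 2023-03-17 17:32 UTC
Rule 1/2 (WGD, +11:30): 2022-11-29 07:47 UTC ≤ query < 2023-07-27 11:50 UTC
17·60 + 32 + 690 = 1742 min
1742 = 1·1440 + 302; 302 = 5·60 + 2 → 05:02, 2023-03-17 + 1 day = 2023-03-18
→ 2023-03-18 05:02 WGD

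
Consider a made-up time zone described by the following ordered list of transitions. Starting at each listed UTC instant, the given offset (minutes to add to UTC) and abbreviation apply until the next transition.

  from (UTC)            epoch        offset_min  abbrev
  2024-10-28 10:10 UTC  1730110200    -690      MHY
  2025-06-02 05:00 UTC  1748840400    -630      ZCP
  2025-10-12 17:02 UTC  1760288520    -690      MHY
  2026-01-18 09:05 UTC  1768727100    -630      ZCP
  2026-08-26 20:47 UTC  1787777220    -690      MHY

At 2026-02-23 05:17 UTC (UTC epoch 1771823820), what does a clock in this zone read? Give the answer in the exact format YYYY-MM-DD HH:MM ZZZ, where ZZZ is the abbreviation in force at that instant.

2026-02-22 18:47 ZCP

Query: 2026-02-23 05:17 UTC
Rule 4/5 (ZCP, -10:30): 2026-01-18 09:05 UTC ≤ query < 2026-08-26 20:47 UTC
5·60 + 17 - 630 = -313 min
-313 = -1·1440 + 1127; 1127 = 18·60 + 47 → 18:47, 2026-02-23 - 1 day = 2026-02-22
→ 2026-02-22 18:47 ZCP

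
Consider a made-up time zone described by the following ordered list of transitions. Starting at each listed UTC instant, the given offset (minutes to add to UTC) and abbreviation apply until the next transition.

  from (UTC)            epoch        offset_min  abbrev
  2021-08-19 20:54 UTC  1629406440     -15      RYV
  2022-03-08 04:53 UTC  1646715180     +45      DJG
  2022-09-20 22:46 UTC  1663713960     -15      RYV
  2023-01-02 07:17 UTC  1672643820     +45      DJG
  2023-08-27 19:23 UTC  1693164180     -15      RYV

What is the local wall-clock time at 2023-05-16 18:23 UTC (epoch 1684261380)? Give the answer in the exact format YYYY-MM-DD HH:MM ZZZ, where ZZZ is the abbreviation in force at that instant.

2023-05-16 19:08 DJG

Query: 2023-05-16 18:23 UTC
Rule 4/5 (DJG, +00:45): 2023-01-02 07:17 UTC ≤ query < 2023-08-27 19:23 UTC
18·60 + 23 + 45 = 1148 min
1148 = 0·1440 + 1148; 1148 = 19·60 + 8 → 19:08, same day
→ 2023-05-16 19:08 DJG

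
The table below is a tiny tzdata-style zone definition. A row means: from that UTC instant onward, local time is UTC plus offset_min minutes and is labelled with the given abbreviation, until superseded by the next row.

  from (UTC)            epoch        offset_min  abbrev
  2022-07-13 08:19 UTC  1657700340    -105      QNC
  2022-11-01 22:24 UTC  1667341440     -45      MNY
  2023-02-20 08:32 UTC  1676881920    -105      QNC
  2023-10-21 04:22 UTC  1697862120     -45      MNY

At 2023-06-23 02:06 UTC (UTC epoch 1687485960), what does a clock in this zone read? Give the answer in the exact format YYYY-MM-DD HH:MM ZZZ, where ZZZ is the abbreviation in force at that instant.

2023-06-23 00:21 QNC

Query: 2023-06-23 02:06 UTC
Rule 3/4 (QNC, -01:45): 2023-02-20 08:32 UTC ≤ query < 2023-10-21 04:22 UTC
2·60 + 6 - 105 = 21 min
21 = 0·1440 + 21; 21 = 0·60 + 21 → 00:21, same day
→ 2023-06-23 00:21 QNC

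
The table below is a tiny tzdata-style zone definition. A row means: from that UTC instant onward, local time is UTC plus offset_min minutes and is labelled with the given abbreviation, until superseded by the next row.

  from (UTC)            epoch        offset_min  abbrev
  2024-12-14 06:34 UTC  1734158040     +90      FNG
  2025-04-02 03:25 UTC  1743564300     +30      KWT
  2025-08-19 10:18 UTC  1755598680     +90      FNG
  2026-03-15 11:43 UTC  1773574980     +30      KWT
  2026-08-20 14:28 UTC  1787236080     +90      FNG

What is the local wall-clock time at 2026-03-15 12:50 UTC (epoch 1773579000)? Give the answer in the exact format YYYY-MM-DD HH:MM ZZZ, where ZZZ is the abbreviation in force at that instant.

Query: 2026-03-15 12:50 UTC
Rule 4/5 (KWT, +00:30): 2026-03-15 11:43 UTC ≤ query < 2026-08-20 14:28 UTC
12·60 + 50 + 30 = 800 min
800 = 0·1440 + 800; 800 = 13·60 + 20 → 13:20, same day
→ 2026-03-15 13:20 KWT

2026-03-15 13:20 KWT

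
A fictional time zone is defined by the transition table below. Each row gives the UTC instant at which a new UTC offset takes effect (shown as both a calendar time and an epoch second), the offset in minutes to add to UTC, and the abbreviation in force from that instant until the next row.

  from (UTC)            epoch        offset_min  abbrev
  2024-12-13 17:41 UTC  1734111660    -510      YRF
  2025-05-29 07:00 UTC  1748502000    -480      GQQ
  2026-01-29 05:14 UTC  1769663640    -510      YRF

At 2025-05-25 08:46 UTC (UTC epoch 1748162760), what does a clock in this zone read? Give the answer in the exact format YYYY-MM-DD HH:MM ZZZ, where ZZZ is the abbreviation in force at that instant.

Query: 2025-05-25 08:46 UTC
Rule 1/3 (YRF, -08:30): 2024-12-13 17:41 UTC ≤ query < 2025-05-29 07:00 UTC
8·60 + 46 - 510 = 16 min
16 = 0·1440 + 16; 16 = 0·60 + 16 → 00:16, same day
→ 2025-05-25 00:16 YRF

2025-05-25 00:16 YRF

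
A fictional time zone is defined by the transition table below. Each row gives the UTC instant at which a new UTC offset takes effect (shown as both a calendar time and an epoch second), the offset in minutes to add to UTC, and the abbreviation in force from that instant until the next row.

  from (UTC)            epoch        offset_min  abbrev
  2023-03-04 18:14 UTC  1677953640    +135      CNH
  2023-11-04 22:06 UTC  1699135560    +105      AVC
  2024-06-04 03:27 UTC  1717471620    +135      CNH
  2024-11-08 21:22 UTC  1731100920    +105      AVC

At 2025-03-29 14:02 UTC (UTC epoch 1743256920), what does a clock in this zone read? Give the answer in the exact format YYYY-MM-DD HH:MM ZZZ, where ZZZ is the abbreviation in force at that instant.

2025-03-29 15:47 AVC

Query: 2025-03-29 14:02 UTC
Rule 4/4 (AVC, +01:45): 2024-11-08 21:22 UTC ≤ query < +∞
14·60 + 2 + 105 = 947 min
947 = 0·1440 + 947; 947 = 15·60 + 47 → 15:47, same day
→ 2025-03-29 15:47 AVC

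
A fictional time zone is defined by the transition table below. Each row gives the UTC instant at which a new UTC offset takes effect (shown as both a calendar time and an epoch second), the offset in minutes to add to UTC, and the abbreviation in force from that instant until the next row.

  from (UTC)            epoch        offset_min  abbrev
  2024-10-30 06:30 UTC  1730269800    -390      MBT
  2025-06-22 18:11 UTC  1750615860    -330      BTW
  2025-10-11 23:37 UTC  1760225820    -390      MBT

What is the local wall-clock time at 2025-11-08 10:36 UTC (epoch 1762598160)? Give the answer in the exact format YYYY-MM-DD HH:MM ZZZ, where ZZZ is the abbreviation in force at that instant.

Query: 2025-11-08 10:36 UTC
Rule 3/3 (MBT, -06:30): 2025-10-11 23:37 UTC ≤ query < +∞
10·60 + 36 - 390 = 246 min
246 = 0·1440 + 246; 246 = 4·60 + 6 → 04:06, same day
→ 2025-11-08 04:06 MBT

2025-11-08 04:06 MBT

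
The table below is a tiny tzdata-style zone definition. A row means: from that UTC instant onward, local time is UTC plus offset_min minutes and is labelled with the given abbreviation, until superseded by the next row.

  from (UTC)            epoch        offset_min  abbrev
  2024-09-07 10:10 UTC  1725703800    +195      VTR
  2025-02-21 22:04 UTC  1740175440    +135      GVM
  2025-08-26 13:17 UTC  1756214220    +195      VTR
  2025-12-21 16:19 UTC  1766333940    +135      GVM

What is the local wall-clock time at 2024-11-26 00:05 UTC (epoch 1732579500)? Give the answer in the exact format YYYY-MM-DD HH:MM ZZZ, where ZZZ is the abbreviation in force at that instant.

2024-11-26 03:20 VTR

Query: 2024-11-26 00:05 UTC
Rule 1/4 (VTR, +03:15): 2024-09-07 10:10 UTC ≤ query < 2025-02-21 22:04 UTC
0·60 + 5 + 195 = 200 min
200 = 0·1440 + 200; 200 = 3·60 + 20 → 03:20, same day
→ 2024-11-26 03:20 VTR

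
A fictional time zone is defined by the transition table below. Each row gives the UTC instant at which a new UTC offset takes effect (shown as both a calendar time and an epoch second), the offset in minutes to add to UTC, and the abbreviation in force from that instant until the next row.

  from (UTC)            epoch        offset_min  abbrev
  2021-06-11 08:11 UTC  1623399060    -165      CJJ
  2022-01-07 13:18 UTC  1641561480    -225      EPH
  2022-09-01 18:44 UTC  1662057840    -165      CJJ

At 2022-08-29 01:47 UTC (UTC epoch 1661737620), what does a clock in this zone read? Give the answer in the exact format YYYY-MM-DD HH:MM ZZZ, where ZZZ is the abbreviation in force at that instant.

Query: 2022-08-29 01:47 UTC
Rule 2/3 (EPH, -03:45): 2022-01-07 13:18 UTC ≤ query < 2022-09-01 18:44 UTC
1·60 + 47 - 225 = -118 min
-118 = -1·1440 + 1322; 1322 = 22·60 + 2 → 22:02, 2022-08-29 - 1 day = 2022-08-28
→ 2022-08-28 22:02 EPH

2022-08-28 22:02 EPH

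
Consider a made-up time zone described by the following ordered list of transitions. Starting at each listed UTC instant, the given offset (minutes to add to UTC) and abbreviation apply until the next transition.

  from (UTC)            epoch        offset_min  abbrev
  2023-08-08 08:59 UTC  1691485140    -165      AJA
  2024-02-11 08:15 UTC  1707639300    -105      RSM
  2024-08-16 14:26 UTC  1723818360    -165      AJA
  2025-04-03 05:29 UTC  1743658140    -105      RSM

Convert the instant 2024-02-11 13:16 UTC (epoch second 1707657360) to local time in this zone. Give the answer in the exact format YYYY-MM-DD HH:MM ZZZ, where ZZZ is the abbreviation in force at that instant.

Query: 2024-02-11 13:16 UTC
Rule 2/4 (RSM, -01:45): 2024-02-11 08:15 UTC ≤ query < 2024-08-16 14:26 UTC
13·60 + 16 - 105 = 691 min
691 = 0·1440 + 691; 691 = 11·60 + 31 → 11:31, same day
→ 2024-02-11 11:31 RSM

2024-02-11 11:31 RSM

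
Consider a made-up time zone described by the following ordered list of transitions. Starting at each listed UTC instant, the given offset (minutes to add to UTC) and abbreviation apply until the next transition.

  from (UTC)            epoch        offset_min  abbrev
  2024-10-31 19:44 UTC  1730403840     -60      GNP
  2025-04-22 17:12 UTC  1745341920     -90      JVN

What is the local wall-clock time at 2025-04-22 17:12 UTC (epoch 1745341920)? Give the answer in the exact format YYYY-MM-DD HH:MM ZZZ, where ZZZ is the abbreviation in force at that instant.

2025-04-22 15:42 JVN

Query: 2025-04-22 17:12 UTC
Rule 2/2 (JVN, -01:30): 2025-04-22 17:12 UTC ≤ query < +∞
17·60 + 12 - 90 = 942 min
942 = 0·1440 + 942; 942 = 15·60 + 42 → 15:42, same day
→ 2025-04-22 15:42 JVN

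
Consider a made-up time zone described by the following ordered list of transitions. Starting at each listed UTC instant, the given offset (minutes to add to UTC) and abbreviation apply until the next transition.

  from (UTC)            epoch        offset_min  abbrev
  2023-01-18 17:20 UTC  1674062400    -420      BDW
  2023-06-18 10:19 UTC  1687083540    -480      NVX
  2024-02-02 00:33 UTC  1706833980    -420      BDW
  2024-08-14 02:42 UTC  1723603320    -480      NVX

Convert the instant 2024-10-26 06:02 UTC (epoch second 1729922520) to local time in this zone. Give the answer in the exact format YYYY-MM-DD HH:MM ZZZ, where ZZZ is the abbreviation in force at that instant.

2024-10-25 22:02 NVX

Query: 2024-10-26 06:02 UTC
Rule 4/4 (NVX, -08:00): 2024-08-14 02:42 UTC ≤ query < +∞
6·60 + 2 - 480 = -118 min
-118 = -1·1440 + 1322; 1322 = 22·60 + 2 → 22:02, 2024-10-26 - 1 day = 2024-10-25
→ 2024-10-25 22:02 NVX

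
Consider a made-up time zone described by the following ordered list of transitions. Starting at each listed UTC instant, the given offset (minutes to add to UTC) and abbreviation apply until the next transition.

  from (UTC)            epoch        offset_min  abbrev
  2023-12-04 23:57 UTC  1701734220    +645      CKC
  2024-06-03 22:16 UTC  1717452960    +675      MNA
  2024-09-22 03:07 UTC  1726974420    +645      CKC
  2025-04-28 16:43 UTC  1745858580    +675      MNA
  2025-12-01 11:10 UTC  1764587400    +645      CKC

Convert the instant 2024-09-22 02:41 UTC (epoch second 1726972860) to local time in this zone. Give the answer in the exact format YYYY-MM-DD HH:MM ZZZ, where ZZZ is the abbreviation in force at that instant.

Query: 2024-09-22 02:41 UTC
Rule 2/5 (MNA, +11:15): 2024-06-03 22:16 UTC ≤ query < 2024-09-22 03:07 UTC
2·60 + 41 + 675 = 836 min
836 = 0·1440 + 836; 836 = 13·60 + 56 → 13:56, same day
→ 2024-09-22 13:56 MNA

2024-09-22 13:56 MNA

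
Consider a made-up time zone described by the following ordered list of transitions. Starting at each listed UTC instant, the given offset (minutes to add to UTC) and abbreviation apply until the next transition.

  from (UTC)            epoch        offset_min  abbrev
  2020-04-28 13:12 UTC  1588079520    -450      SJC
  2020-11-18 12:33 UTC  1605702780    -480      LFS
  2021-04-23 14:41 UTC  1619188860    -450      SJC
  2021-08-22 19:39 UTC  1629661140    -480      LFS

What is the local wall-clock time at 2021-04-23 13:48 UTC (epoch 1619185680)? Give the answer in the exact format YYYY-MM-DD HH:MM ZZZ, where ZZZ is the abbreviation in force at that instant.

Query: 2021-04-23 13:48 UTC
Rule 2/4 (LFS, -08:00): 2020-11-18 12:33 UTC ≤ query < 2021-04-23 14:41 UTC
13·60 + 48 - 480 = 348 min
348 = 0·1440 + 348; 348 = 5·60 + 48 → 05:48, same day
→ 2021-04-23 05:48 LFS

2021-04-23 05:48 LFS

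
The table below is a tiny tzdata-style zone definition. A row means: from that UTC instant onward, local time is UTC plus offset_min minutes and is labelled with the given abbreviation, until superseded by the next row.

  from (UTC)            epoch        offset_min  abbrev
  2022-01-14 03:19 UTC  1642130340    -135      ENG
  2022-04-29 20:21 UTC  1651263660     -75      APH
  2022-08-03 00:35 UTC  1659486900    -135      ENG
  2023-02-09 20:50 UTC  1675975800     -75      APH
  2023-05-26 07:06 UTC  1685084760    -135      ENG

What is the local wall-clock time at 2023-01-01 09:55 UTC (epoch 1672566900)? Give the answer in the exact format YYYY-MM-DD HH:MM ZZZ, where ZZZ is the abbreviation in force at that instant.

Query: 2023-01-01 09:55 UTC
Rule 3/5 (ENG, -02:15): 2022-08-03 00:35 UTC ≤ query < 2023-02-09 20:50 UTC
9·60 + 55 - 135 = 460 min
460 = 0·1440 + 460; 460 = 7·60 + 40 → 07:40, same day
→ 2023-01-01 07:40 ENG

2023-01-01 07:40 ENG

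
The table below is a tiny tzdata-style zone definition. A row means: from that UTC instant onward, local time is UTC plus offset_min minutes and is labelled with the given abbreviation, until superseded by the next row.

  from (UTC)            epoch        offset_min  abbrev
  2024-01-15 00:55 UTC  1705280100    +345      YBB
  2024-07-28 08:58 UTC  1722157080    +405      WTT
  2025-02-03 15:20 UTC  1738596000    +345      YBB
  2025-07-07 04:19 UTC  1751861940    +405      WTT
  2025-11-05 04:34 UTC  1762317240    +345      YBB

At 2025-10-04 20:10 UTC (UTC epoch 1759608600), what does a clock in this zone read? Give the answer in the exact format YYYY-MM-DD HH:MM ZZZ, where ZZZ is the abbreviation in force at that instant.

Query: 2025-10-04 20:10 UTC
Rule 4/5 (WTT, +06:45): 2025-07-07 04:19 UTC ≤ query < 2025-11-05 04:34 UTC
20·60 + 10 + 405 = 1615 min
1615 = 1·1440 + 175; 175 = 2·60 + 55 → 02:55, 2025-10-04 + 1 day = 2025-10-05
→ 2025-10-05 02:55 WTT

2025-10-05 02:55 WTT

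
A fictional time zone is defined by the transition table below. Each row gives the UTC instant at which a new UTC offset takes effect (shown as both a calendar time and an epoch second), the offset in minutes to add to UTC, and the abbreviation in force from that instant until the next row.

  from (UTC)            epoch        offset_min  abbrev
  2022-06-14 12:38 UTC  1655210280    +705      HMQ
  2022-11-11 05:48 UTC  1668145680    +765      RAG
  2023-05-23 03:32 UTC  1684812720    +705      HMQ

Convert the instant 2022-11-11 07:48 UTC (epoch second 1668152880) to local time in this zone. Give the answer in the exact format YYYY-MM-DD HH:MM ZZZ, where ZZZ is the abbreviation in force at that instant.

Query: 2022-11-11 07:48 UTC
Rule 2/3 (RAG, +12:45): 2022-11-11 05:48 UTC ≤ query < 2023-05-23 03:32 UTC
7·60 + 48 + 765 = 1233 min
1233 = 0·1440 + 1233; 1233 = 20·60 + 33 → 20:33, same day
→ 2022-11-11 20:33 RAG

2022-11-11 20:33 RAG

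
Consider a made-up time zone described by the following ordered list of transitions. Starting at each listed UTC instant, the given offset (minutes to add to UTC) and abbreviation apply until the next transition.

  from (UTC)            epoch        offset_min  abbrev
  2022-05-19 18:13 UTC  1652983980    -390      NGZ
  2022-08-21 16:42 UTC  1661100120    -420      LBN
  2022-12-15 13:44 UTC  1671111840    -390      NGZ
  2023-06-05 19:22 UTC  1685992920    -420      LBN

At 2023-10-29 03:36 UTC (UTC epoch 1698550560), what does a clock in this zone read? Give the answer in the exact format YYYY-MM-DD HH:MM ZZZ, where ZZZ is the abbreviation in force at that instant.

Query: 2023-10-29 03:36 UTC
Rule 4/4 (LBN, -07:00): 2023-06-05 19:22 UTC ≤ query < +∞
3·60 + 36 - 420 = -204 min
-204 = -1·1440 + 1236; 1236 = 20·60 + 36 → 20:36, 2023-10-29 - 1 day = 2023-10-28
→ 2023-10-28 20:36 LBN

2023-10-28 20:36 LBN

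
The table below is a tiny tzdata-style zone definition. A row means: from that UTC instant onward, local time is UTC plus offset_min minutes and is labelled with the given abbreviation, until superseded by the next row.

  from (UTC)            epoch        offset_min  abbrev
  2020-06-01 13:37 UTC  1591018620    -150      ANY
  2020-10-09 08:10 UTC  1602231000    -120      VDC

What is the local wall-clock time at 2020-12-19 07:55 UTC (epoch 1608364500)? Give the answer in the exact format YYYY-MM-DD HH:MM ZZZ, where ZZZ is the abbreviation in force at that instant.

Query: 2020-12-19 07:55 UTC
Rule 2/2 (VDC, -02:00): 2020-10-09 08:10 UTC ≤ query < +∞
7·60 + 55 - 120 = 355 min
355 = 0·1440 + 355; 355 = 5·60 + 55 → 05:55, same day
→ 2020-12-19 05:55 VDC

2020-12-19 05:55 VDC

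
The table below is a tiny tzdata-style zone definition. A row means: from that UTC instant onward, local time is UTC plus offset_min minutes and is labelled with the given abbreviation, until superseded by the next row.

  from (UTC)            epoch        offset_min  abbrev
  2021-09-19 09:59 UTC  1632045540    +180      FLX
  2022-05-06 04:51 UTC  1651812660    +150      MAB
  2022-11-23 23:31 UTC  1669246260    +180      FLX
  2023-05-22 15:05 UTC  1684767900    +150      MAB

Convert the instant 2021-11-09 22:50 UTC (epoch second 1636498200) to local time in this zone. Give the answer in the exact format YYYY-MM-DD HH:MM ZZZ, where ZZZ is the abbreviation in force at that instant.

2021-11-10 01:50 FLX

Query: 2021-11-09 22:50 UTC
Rule 1/4 (FLX, +03:00): 2021-09-19 09:59 UTC ≤ query < 2022-05-06 04:51 UTC
22·60 + 50 + 180 = 1550 min
1550 = 1·1440 + 110; 110 = 1·60 + 50 → 01:50, 2021-11-09 + 1 day = 2021-11-10
→ 2021-11-10 01:50 FLX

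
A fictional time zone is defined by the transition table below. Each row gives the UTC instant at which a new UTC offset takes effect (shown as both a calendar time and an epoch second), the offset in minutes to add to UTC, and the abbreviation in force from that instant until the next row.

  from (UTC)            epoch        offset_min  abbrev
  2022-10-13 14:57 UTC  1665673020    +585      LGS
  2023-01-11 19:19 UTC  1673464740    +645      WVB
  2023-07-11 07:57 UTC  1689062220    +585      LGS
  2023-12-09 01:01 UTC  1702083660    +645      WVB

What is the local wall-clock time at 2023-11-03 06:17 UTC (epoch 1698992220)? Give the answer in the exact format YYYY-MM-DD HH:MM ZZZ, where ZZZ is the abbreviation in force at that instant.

2023-11-03 16:02 LGS

Query: 2023-11-03 06:17 UTC
Rule 3/4 (LGS, +09:45): 2023-07-11 07:57 UTC ≤ query < 2023-12-09 01:01 UTC
6·60 + 17 + 585 = 962 min
962 = 0·1440 + 962; 962 = 16·60 + 2 → 16:02, same day
→ 2023-11-03 16:02 LGS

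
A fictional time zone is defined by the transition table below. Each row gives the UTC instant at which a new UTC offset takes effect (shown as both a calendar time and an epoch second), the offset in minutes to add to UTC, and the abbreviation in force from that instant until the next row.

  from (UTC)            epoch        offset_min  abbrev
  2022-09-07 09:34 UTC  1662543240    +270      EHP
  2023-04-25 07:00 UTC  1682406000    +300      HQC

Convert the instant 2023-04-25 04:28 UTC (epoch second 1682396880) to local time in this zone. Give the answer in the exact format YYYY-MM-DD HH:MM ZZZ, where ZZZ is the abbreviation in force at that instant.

2023-04-25 08:58 EHP

Query: 2023-04-25 04:28 UTC
Rule 1/2 (EHP, +04:30): 2022-09-07 09:34 UTC ≤ query < 2023-04-25 07:00 UTC
4·60 + 28 + 270 = 538 min
538 = 0·1440 + 538; 538 = 8·60 + 58 → 08:58, same day
→ 2023-04-25 08:58 EHP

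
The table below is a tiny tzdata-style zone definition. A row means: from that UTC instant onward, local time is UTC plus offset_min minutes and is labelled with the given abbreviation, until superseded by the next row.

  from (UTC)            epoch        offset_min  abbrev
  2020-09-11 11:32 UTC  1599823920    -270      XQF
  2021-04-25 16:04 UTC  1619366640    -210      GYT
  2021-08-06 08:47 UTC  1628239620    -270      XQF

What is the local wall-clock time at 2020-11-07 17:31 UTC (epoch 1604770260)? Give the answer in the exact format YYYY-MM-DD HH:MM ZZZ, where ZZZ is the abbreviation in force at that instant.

2020-11-07 13:01 XQF

Query: 2020-11-07 17:31 UTC
Rule 1/3 (XQF, -04:30): 2020-09-11 11:32 UTC ≤ query < 2021-04-25 16:04 UTC
17·60 + 31 - 270 = 781 min
781 = 0·1440 + 781; 781 = 13·60 + 1 → 13:01, same day
→ 2020-11-07 13:01 XQF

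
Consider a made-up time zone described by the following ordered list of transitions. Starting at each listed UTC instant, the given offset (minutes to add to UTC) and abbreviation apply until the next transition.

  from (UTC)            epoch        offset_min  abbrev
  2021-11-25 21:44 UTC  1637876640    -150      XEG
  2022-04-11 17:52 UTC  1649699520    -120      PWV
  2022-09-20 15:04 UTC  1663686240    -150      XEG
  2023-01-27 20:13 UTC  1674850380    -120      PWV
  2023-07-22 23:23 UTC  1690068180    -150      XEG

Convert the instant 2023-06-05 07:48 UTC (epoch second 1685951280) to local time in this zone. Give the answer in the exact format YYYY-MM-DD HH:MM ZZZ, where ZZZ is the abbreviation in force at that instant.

2023-06-05 05:48 PWV

Query: 2023-06-05 07:48 UTC
Rule 4/5 (PWV, -02:00): 2023-01-27 20:13 UTC ≤ query < 2023-07-22 23:23 UTC
7·60 + 48 - 120 = 348 min
348 = 0·1440 + 348; 348 = 5·60 + 48 → 05:48, same day
→ 2023-06-05 05:48 PWV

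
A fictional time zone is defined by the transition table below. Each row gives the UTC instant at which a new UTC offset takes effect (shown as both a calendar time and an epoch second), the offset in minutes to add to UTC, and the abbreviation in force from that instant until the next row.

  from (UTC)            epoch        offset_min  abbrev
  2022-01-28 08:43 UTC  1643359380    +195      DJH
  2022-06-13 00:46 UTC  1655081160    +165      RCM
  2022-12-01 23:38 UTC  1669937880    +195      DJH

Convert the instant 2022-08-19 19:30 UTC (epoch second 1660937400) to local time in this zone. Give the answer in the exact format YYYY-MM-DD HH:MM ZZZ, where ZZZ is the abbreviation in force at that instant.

Query: 2022-08-19 19:30 UTC
Rule 2/3 (RCM, +02:45): 2022-06-13 00:46 UTC ≤ query < 2022-12-01 23:38 UTC
19·60 + 30 + 165 = 1335 min
1335 = 0·1440 + 1335; 1335 = 22·60 + 15 → 22:15, same day
→ 2022-08-19 22:15 RCM

2022-08-19 22:15 RCM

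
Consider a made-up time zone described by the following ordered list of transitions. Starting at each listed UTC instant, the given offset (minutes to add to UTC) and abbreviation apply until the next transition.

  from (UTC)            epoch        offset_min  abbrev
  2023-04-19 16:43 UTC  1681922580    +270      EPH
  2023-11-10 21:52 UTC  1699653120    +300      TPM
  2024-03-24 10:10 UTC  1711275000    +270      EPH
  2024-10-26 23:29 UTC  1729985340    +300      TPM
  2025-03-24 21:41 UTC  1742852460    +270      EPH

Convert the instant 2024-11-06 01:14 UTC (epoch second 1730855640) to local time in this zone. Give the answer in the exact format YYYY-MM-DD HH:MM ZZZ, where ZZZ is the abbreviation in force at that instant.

2024-11-06 06:14 TPM

Query: 2024-11-06 01:14 UTC
Rule 4/5 (TPM, +05:00): 2024-10-26 23:29 UTC ≤ query < 2025-03-24 21:41 UTC
1·60 + 14 + 300 = 374 min
374 = 0·1440 + 374; 374 = 6·60 + 14 → 06:14, same day
→ 2024-11-06 06:14 TPM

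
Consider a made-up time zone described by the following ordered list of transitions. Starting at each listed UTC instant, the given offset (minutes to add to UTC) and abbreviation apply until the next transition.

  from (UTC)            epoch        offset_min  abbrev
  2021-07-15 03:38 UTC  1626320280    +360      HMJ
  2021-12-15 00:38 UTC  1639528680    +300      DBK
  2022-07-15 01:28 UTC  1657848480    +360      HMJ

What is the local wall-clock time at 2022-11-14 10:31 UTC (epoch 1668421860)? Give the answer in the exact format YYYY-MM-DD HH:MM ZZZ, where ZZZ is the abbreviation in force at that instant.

2022-11-14 16:31 HMJ

Query: 2022-11-14 10:31 UTC
Rule 3/3 (HMJ, +06:00): 2022-07-15 01:28 UTC ≤ query < +∞
10·60 + 31 + 360 = 991 min
991 = 0·1440 + 991; 991 = 16·60 + 31 → 16:31, same day
→ 2022-11-14 16:31 HMJ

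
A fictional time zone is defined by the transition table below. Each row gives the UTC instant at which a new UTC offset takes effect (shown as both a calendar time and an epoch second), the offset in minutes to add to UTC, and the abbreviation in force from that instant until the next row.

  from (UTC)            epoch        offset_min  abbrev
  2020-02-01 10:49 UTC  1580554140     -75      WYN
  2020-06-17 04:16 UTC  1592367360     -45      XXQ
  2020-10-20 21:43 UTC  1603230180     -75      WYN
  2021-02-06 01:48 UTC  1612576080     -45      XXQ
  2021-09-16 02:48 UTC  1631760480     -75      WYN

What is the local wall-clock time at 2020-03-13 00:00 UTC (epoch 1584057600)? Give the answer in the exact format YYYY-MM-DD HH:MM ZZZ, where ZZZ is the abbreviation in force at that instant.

2020-03-12 22:45 WYN

Query: 2020-03-13 00:00 UTC
Rule 1/5 (WYN, -01:15): 2020-02-01 10:49 UTC ≤ query < 2020-06-17 04:16 UTC
0·60 + 0 - 75 = -75 min
-75 = -1·1440 + 1365; 1365 = 22·60 + 45 → 22:45, 2020-03-13 - 1 day = 2020-03-12
→ 2020-03-12 22:45 WYN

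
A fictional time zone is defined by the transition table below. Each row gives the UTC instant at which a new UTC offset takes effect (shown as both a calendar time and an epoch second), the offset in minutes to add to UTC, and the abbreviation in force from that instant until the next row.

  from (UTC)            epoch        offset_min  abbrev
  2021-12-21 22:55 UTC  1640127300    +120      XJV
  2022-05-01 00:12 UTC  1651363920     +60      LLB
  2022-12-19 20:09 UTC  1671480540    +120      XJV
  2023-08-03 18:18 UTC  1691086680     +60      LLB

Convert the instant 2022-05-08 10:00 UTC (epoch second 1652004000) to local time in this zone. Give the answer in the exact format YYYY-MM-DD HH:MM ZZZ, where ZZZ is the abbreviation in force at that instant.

Query: 2022-05-08 10:00 UTC
Rule 2/4 (LLB, +01:00): 2022-05-01 00:12 UTC ≤ query < 2022-12-19 20:09 UTC
10·60 + 0 + 60 = 660 min
660 = 0·1440 + 660; 660 = 11·60 + 0 → 11:00, same day
→ 2022-05-08 11:00 LLB

2022-05-08 11:00 LLB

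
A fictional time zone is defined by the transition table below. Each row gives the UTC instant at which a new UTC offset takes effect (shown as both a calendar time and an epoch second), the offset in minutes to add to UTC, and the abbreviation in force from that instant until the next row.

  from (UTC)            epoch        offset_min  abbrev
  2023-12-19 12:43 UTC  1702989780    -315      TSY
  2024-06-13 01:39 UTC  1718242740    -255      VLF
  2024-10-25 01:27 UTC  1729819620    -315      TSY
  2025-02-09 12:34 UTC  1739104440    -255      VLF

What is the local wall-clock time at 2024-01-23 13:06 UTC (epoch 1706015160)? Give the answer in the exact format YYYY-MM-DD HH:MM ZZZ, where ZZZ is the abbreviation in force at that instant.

2024-01-23 07:51 TSY

Query: 2024-01-23 13:06 UTC
Rule 1/4 (TSY, -05:15): 2023-12-19 12:43 UTC ≤ query < 2024-06-13 01:39 UTC
13·60 + 6 - 315 = 471 min
471 = 0·1440 + 471; 471 = 7·60 + 51 → 07:51, same day
→ 2024-01-23 07:51 TSY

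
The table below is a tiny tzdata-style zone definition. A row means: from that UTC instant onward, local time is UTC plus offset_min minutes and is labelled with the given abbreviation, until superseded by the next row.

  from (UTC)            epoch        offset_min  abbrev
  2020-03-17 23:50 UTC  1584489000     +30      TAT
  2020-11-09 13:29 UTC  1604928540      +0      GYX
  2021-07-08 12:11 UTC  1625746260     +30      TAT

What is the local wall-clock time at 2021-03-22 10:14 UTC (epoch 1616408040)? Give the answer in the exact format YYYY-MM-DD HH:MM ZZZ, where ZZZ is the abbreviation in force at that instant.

Query: 2021-03-22 10:14 UTC
Rule 2/3 (GYX, +00:00): 2020-11-09 13:29 UTC ≤ query < 2021-07-08 12:11 UTC
10·60 + 14 + 0 = 614 min
614 = 0·1440 + 614; 614 = 10·60 + 14 → 10:14, same day
→ 2021-03-22 10:14 GYX

2021-03-22 10:14 GYX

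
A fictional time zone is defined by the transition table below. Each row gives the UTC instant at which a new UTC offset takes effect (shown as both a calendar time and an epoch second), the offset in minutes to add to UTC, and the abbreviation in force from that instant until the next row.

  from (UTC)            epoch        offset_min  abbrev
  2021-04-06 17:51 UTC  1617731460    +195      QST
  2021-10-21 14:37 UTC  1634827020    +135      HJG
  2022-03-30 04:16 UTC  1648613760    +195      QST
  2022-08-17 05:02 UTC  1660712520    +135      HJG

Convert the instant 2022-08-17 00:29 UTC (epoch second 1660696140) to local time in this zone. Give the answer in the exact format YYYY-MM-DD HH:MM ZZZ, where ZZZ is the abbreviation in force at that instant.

Query: 2022-08-17 00:29 UTC
Rule 3/4 (QST, +03:15): 2022-03-30 04:16 UTC ≤ query < 2022-08-17 05:02 UTC
0·60 + 29 + 195 = 224 min
224 = 0·1440 + 224; 224 = 3·60 + 44 → 03:44, same day
→ 2022-08-17 03:44 QST

2022-08-17 03:44 QST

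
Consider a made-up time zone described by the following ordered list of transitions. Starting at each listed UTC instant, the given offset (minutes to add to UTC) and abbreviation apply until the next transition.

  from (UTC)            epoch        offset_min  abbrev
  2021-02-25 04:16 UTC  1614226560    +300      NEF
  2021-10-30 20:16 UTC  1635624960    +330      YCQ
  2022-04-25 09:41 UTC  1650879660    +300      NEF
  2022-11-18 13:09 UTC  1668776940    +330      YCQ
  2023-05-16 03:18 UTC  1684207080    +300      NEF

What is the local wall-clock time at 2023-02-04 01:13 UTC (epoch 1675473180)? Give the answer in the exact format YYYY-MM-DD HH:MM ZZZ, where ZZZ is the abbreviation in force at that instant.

Query: 2023-02-04 01:13 UTC
Rule 4/5 (YCQ, +05:30): 2022-11-18 13:09 UTC ≤ query < 2023-05-16 03:18 UTC
1·60 + 13 + 330 = 403 min
403 = 0·1440 + 403; 403 = 6·60 + 43 → 06:43, same day
→ 2023-02-04 06:43 YCQ

2023-02-04 06:43 YCQ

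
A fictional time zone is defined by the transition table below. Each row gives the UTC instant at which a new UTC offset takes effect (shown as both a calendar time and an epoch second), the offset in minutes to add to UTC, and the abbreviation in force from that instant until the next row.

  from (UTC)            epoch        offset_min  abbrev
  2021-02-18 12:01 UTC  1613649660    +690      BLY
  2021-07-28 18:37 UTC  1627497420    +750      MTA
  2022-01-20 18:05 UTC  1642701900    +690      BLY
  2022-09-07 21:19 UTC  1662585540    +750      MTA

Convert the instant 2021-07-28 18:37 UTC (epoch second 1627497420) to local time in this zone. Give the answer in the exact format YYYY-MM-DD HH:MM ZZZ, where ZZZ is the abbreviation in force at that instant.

2021-07-29 07:07 MTA

Query: 2021-07-28 18:37 UTC
Rule 2/4 (MTA, +12:30): 2021-07-28 18:37 UTC ≤ query < 2022-01-20 18:05 UTC
18·60 + 37 + 750 = 1867 min
1867 = 1·1440 + 427; 427 = 7·60 + 7 → 07:07, 2021-07-28 + 1 day = 2021-07-29
→ 2021-07-29 07:07 MTA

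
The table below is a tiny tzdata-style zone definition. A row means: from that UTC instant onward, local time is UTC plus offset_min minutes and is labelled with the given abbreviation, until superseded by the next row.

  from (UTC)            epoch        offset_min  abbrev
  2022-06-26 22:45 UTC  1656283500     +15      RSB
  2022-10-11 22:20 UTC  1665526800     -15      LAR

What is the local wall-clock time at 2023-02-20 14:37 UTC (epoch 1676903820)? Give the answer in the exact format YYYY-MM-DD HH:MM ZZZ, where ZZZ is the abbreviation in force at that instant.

Query: 2023-02-20 14:37 UTC
Rule 2/2 (LAR, -00:15): 2022-10-11 22:20 UTC ≤ query < +∞
14·60 + 37 - 15 = 862 min
862 = 0·1440 + 862; 862 = 14·60 + 22 → 14:22, same day
→ 2023-02-20 14:22 LAR

2023-02-20 14:22 LAR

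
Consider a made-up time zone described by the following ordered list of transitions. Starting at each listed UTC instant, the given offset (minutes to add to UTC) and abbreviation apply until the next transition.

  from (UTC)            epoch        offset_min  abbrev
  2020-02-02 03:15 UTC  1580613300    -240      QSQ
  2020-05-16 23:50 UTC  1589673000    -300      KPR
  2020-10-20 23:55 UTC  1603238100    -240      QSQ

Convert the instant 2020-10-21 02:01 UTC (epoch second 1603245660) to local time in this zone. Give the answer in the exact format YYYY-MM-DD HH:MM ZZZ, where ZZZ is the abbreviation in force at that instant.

2020-10-20 22:01 QSQ

Query: 2020-10-21 02:01 UTC
Rule 3/3 (QSQ, -04:00): 2020-10-20 23:55 UTC ≤ query < +∞
2·60 + 1 - 240 = -119 min
-119 = -1·1440 + 1321; 1321 = 22·60 + 1 → 22:01, 2020-10-21 - 1 day = 2020-10-20
→ 2020-10-20 22:01 QSQ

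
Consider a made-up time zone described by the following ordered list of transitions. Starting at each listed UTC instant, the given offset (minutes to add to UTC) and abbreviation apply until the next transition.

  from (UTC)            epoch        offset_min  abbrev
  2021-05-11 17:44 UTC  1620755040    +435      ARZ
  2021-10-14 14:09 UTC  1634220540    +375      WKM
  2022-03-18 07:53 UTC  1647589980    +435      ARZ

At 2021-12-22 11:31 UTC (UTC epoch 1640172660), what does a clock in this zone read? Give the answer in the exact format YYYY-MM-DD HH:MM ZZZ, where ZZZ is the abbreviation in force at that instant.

Query: 2021-12-22 11:31 UTC
Rule 2/3 (WKM, +06:15): 2021-10-14 14:09 UTC ≤ query < 2022-03-18 07:53 UTC
11·60 + 31 + 375 = 1066 min
1066 = 0·1440 + 1066; 1066 = 17·60 + 46 → 17:46, same day
→ 2021-12-22 17:46 WKM

2021-12-22 17:46 WKM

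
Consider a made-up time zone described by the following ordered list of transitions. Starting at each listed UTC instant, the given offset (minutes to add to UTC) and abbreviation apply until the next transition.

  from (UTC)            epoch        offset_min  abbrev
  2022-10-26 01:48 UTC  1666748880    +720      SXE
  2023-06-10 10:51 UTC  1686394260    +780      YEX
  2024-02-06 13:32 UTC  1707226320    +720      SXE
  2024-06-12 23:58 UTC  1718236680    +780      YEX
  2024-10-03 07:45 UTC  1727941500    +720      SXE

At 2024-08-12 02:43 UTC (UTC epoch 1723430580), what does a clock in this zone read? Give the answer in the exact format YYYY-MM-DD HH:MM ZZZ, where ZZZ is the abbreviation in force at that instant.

2024-08-12 15:43 YEX

Query: 2024-08-12 02:43 UTC
Rule 4/5 (YEX, +13:00): 2024-06-12 23:58 UTC ≤ query < 2024-10-03 07:45 UTC
2·60 + 43 + 780 = 943 min
943 = 0·1440 + 943; 943 = 15·60 + 43 → 15:43, same day
→ 2024-08-12 15:43 YEX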